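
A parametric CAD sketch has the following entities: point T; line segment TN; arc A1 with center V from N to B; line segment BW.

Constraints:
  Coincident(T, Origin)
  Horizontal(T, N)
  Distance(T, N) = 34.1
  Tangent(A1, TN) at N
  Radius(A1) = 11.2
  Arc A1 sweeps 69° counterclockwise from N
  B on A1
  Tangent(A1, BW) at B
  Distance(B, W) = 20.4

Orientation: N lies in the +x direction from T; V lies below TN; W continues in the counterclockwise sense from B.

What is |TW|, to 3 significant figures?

30.9

On A1, N sits at bearing 90° from V; a 69° counterclockwise sweep puts B at bearing 159°, so B = V + 11.2·(cos 159°, sin 159°) = (23.6, -7.19). A1 meets BW tangentially, so VB is at right angles to BW, so BW runs along (−sin 159°, cos 159°); with |BW| = 20.4, W = (16.3, -26.2). Then |TW| = |W − T| = 30.9.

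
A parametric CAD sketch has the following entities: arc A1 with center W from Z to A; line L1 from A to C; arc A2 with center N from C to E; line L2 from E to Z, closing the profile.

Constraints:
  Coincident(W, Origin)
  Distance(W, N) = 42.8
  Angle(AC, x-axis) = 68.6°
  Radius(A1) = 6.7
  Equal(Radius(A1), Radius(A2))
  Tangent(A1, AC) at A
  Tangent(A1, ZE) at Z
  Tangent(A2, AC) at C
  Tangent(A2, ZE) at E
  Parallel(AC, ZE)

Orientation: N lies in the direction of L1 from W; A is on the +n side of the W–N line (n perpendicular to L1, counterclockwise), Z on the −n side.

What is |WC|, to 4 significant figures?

43.32

Tangency of A1 to both parallel lines with radius 6.7 puts A and Z at W ± 6.7·n: A = (-6.238, 2.445), Z = (6.238, -2.445). Equal radii place C and E the same way about N: C = N + 6.7·n = (9.379, 42.29), E = N − 6.7·n = (21.85, 37.40). Then |WC| = |C − W| = 43.32.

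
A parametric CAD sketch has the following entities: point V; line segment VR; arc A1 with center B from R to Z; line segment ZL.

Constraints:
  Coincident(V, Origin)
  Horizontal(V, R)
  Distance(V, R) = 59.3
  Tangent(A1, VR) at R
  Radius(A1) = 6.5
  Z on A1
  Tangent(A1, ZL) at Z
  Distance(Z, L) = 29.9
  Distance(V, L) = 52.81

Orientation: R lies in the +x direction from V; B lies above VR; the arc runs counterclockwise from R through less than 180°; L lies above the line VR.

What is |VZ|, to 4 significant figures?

64.76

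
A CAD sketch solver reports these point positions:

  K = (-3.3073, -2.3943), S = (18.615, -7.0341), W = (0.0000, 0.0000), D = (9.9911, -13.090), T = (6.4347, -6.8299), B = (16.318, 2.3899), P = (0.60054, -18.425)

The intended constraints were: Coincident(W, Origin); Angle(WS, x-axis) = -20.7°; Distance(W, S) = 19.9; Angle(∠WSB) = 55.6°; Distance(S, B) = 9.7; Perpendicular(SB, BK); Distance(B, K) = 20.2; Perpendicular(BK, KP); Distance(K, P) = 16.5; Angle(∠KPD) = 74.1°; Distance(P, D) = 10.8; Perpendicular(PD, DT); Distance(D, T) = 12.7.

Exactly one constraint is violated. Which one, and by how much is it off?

Distance(D, T) = 12.7 — off by 5.50.

W = (0.00, 0.00) ✓; WS at -20.70° ✓; |WS| = 19.90 ✓; ∠WSB = 55.60° ✓; |SB| = 9.700 ✓; ∠(SB, BK) = 90.00° ✓; |BK| = 20.20 ✓; ∠(BK, KP) = 90.00° ✓; |KP| = 16.50 ✓; ∠KPD = 74.10° ✓; |PD| = 10.80 ✓; ∠(PD, DT) = 90.00° ✓; |DT| = 7.200 ✗.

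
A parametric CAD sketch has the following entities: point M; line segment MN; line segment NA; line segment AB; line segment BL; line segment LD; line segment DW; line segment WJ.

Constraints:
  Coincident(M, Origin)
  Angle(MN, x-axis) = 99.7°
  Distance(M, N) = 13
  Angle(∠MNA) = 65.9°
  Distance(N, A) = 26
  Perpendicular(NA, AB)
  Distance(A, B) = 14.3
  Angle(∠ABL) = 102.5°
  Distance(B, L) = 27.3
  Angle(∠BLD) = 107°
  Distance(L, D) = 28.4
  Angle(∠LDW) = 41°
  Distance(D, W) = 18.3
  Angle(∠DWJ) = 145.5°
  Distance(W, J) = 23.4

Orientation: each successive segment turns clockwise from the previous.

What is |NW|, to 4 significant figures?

3.063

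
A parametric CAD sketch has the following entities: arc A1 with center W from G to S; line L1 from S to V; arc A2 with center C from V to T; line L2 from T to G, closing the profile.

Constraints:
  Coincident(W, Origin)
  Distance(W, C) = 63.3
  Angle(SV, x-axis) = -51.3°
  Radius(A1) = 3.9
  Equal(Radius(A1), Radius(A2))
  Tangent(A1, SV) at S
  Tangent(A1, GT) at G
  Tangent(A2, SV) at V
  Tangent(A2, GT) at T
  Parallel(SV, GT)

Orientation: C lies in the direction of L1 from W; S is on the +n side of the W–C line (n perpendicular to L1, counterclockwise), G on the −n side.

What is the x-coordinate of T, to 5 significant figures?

36.534

Tangency of A1 to both parallel lines with radius 3.9 puts S and G at W ± 3.9·n: S = (3.0437, 2.4384), G = (-3.0437, -2.4384). Equal radii place V and T the same way about C: V = C + 3.9·n = (42.622, -46.963), T = C − 3.9·n = (36.534, -51.840). So T.x = 36.534.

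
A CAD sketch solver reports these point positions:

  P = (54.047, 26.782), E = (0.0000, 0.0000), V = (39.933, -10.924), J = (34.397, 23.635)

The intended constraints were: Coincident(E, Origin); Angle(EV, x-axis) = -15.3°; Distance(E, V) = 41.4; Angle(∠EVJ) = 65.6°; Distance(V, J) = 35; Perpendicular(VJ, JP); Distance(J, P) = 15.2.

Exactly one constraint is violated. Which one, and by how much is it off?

Distance(J, P) = 15.2 — off by 4.70.

E = (0.00, 0.00) ✓; EV at -15.30° ✓; |EV| = 41.40 ✓; ∠EVJ = 65.60° ✓; |VJ| = 35.00 ✓; ∠(VJ, JP) = 90.00° ✓; |JP| = 19.90 ✗.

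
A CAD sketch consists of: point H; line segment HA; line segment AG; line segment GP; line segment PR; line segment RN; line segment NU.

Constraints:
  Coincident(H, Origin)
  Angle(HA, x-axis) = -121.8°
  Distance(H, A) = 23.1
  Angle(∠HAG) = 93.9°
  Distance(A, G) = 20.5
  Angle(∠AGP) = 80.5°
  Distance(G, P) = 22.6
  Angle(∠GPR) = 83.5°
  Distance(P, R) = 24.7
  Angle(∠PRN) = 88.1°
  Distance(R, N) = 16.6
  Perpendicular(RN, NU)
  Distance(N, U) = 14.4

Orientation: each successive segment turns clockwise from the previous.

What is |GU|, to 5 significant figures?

9.5937

H is at the origin; HA runs at -121.8° with length 23.1, so A = (-12.173, -19.633). ∠HAG = 93.9° gives AG at 152.10° from the x-axis; with |AG| = 20.5, G = (-30.290, -10.040). ∠AGP = 80.5° gives GP at 52.600° from the x-axis; with |GP| = 22.6, P = (-16.563, 7.9138). ∠GPR = 83.5° gives PR at -43.900° from the x-axis; with |PR| = 24.7, R = (1.2344, -9.2132). ∠PRN = 88.1° gives RN at -135.80° from the x-axis; with |RN| = 16.6, N = (-10.666, -20.786). RN is perpendicular to NU, so NU runs at 134.20°; with |NU| = 14.4, U = (-20.705, -10.463). Then |GU| = |U − G| = 9.5937.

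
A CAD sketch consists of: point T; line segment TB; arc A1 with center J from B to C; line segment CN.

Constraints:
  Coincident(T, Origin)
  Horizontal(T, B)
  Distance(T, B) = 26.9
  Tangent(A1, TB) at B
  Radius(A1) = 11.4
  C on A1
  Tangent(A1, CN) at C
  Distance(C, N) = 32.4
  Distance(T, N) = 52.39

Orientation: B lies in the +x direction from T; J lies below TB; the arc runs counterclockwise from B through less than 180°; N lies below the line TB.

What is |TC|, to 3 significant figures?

21.8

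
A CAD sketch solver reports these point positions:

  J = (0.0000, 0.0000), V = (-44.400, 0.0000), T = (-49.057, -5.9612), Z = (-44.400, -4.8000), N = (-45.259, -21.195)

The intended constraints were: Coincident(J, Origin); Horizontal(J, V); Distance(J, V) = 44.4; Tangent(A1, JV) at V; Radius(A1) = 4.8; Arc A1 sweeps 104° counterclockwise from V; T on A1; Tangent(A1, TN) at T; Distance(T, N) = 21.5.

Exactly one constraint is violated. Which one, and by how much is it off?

Distance(T, N) = 21.5 — off by 5.80.

J = (0.00, 0.00) ✓; J.y = 0.00, V.y = 0.00 ✓; |JV| = 44.40 ✓; ∠(ZV, VJ) = 90.00° ✓; |ZV| = 4.800 ✓; bearing(Z→T) − bearing(Z→V) = 104.0° ✓; |ZT| = 4.800 ✓; ∠(ZT, TN) = 90.00° ✓; |TN| = 15.70 ✗.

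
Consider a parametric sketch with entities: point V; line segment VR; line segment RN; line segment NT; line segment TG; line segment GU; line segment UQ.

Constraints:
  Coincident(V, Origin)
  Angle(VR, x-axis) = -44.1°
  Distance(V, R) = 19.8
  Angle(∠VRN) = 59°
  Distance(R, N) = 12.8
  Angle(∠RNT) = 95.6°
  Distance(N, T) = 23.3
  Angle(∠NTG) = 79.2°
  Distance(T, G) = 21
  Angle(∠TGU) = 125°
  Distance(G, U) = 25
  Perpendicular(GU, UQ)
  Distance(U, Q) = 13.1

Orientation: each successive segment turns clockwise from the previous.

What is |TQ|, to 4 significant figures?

37.27

V is at the origin; VR runs at -44.1° with length 19.8, so R = (14.22, -13.78). ∠VRN = 59.0° gives RN at -165.1° from the x-axis; with |RN| = 12.8, N = (1.849, -17.07). ∠RNT = 95.6° gives NT at 110.5° from the x-axis; with |NT| = 23.3, T = (-6.311, 4.754). ∠NTG = 79.2° gives TG at 9.700° from the x-axis; with |TG| = 21.0, G = (14.39, 8.292). ∠TGU = 125.0° gives GU at -45.30° from the x-axis; with |GU| = 25.0, U = (31.97, -9.478). GU is perpendicular to UQ, so UQ runs at -135.3°; with |UQ| = 13.1, Q = (22.66, -18.69). Then |TQ| = |Q − T| = 37.27.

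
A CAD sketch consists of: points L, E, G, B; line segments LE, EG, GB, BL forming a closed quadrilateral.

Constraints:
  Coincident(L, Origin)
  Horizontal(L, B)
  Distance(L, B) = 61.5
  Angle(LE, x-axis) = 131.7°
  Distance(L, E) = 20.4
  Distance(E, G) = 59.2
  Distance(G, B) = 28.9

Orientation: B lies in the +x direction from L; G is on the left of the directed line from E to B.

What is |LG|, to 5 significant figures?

50.890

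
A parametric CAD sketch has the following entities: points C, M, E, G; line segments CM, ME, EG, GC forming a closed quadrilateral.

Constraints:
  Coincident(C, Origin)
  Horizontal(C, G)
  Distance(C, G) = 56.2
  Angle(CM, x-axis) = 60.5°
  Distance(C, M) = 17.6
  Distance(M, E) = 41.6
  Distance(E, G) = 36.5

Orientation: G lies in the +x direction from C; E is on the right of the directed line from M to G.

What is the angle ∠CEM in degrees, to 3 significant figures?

24.7°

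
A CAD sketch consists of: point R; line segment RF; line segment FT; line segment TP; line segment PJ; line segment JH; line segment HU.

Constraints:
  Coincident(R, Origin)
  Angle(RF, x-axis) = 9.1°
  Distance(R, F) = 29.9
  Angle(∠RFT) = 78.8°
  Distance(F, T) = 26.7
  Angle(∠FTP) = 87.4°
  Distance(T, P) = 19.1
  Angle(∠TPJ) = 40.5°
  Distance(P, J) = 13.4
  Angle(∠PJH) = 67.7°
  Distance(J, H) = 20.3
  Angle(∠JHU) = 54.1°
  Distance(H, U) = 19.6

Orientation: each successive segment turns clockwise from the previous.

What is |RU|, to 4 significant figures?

25.79

R is at the origin; RF runs at 9.1° with length 29.9, so F = (29.52, 4.729). ∠RFT = 78.8° gives FT at -92.10° from the x-axis; with |FT| = 26.7, T = (28.55, -21.95). ∠FTP = 87.4° gives TP at 175.3° from the x-axis; with |TP| = 19.1, P = (9.510, -20.39). ∠TPJ = 40.5° gives PJ at 35.80° from the x-axis; with |PJ| = 13.4, J = (20.38, -12.55). ∠PJH = 67.7° gives JH at -76.50° from the x-axis; with |JH| = 20.3, H = (25.12, -32.29). ∠JHU = 54.1° gives HU at 157.6° from the x-axis; with |HU| = 19.6, U = (6.996, -24.82). Then |RU| = |U − R| = 25.79.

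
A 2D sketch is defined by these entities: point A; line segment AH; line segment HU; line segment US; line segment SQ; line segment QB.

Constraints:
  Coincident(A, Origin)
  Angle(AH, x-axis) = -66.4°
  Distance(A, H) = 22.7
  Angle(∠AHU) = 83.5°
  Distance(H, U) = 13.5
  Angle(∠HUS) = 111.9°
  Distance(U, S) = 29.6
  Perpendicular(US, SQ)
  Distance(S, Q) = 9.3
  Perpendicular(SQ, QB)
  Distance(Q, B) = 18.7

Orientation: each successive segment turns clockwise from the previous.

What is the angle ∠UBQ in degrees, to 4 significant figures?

139.5°

A is at the origin; AH runs at -66.4° with length 22.7, so H = (9.088, -20.80). ∠AHU = 83.5° gives HU at -162.9° from the x-axis; with |HU| = 13.5, U = (-3.815, -24.77). ∠HUS = 111.9° gives US at 129.0° from the x-axis; with |US| = 29.6, S = (-22.44, -1.767). US ⟂ SQ, so SQ runs at 39.00°; with |SQ| = 9.3, Q = (-15.22, 4.085). SQ ⟂ QB, so QB runs at -51.00°; with |QB| = 18.7, B = (-3.447, -10.45). Then cos ∠UBQ = BU·BQ / (|BU||BQ|), giving 139.5°.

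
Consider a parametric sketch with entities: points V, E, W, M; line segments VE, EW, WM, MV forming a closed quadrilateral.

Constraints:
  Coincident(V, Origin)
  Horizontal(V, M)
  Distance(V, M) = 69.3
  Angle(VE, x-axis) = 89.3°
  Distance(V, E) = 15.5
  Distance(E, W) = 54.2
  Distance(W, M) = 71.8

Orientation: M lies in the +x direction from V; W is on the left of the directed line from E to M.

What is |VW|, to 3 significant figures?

67.7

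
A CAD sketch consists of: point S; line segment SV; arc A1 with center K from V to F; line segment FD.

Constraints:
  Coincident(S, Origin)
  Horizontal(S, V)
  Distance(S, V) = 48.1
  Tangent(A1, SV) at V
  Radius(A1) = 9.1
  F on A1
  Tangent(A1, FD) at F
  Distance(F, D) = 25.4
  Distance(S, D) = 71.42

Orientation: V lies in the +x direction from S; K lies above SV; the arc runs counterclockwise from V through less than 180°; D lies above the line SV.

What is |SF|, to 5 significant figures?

57.101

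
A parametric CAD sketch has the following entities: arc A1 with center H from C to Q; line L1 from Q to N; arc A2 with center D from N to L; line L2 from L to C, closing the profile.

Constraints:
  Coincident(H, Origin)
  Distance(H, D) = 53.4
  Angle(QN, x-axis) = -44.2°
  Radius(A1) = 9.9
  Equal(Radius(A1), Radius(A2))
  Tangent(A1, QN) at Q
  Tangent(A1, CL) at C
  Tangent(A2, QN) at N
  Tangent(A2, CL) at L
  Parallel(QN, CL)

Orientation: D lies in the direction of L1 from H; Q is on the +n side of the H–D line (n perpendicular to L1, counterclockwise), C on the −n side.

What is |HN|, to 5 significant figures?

54.310

The slot axis is L1's direction at -44.2°, so u = (cos -44.2°, sin -44.2°) = (0.71691, -0.69717) and n = (−sin -44.2°, cos -44.2°) = (0.69717, 0.71691). H is at the origin and D lies 53.4 along u from H, so D = 53.4·u = (38.283, -37.229). Tangency of A1 to both parallel lines with radius 9.9 puts Q and C at H ± 9.9·n: Q = (6.9019, 7.0974), C = (-6.9019, -7.0974). Equal radii place N and L the same way about D: N = D + 9.9·n = (45.185, -30.131), L = D − 9.9·n = (31.381, -44.326). Then |HN| = |N − H| = 54.310.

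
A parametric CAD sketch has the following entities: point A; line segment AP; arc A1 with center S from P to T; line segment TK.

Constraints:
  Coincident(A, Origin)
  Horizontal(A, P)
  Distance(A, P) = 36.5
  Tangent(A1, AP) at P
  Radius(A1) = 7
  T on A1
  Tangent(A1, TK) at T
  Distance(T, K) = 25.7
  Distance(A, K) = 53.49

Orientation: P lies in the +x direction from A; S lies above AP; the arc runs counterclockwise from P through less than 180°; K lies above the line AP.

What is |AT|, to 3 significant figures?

44.1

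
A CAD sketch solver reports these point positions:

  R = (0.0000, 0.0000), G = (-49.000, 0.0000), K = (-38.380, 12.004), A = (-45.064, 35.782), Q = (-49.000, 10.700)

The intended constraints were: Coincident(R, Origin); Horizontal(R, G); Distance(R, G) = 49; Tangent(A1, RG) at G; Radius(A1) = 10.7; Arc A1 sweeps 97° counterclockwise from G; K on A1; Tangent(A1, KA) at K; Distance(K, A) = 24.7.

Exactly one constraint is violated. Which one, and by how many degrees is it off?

Tangent(A1, KA) at K — off by 8.70°.

R = (0.00, 0.00) ✓; R.y = 0.00, G.y = 0.00 ✓; |RG| = 49.00 ✓; ∠(QG, GR) = 90.00° ✓; |QG| = 10.70 ✓; bearing(Q→K) − bearing(Q→G) = 97.00° ✓; |QK| = 10.70 ✓; ∠(QK, KA) = 81.30° ✗; |KA| = 24.70 ✓.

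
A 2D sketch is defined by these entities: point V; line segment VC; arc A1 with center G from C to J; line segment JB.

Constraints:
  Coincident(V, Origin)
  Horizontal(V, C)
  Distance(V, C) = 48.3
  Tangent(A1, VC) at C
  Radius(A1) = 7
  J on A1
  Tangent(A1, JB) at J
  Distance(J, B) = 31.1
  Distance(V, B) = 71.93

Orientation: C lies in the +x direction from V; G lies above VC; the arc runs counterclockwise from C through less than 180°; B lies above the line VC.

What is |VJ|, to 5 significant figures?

55.352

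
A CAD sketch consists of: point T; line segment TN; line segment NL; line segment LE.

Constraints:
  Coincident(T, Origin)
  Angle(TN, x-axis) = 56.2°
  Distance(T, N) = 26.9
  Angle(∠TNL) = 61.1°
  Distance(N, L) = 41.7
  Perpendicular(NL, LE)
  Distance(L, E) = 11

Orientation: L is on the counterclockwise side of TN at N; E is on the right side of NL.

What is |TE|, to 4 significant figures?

44.92

∠TNL = 61.1°, so NL runs at 56.2° + (180° − 61.1°) = 175.1° from the x-axis; with |NL| = 41.7, L = N + 41.7·(cos 175.1°, sin 175.1°) = (-26.58, 25.92). The perpendicularity gives LE at right angles to NL; with |LE| = 11.0 on the right of NL, E = L + 11.0·(0.08542, 0.9963) = (-25.64, 36.88). Then |TE| = |E − T| = 44.92.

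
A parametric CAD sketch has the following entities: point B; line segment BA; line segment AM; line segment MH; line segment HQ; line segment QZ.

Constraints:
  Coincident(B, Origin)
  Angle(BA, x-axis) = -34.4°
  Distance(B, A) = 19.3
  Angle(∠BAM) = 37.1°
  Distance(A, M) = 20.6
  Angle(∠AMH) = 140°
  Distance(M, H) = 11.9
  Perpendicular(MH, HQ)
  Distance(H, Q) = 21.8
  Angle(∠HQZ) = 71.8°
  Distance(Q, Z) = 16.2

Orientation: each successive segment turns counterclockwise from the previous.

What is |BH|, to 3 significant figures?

14.9

∠BAM = 37.1° gives AM at 108° from the x-axis; with |AM| = 20.6, M = (9.39, 8.63). ∠AMH = 140.0° gives MH at 148° from the x-axis; with |MH| = 11.9, H = (-0.758, 14.8). Then |BH| = |H − B| = 14.9.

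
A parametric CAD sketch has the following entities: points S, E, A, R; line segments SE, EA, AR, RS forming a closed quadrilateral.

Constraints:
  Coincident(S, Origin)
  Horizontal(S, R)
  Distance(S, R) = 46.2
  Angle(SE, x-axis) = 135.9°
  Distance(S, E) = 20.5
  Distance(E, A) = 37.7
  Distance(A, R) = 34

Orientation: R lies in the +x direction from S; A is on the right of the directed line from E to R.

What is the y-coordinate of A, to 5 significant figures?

-10.366

S is at the origin; SR is horizontal with |SR| = 46.2 and R in +x, so R = (46.2, 0). SE runs at 135.9° with |SE| = 20.5, so E = (-14.722, 14.266). A is determined by |EA| = 37.7 and |AR| = 34.0 together: it lies at the intersection of circle(E, 37.7) and circle(R, 34.0). With |ER| = 62.570, the foot of the radical line on ER is 33.405 from E and the perpendicular offset is √(37.7² − 33.405²) = 17.476. Taking the right-of-ER solution: A = (13.819, -10.366).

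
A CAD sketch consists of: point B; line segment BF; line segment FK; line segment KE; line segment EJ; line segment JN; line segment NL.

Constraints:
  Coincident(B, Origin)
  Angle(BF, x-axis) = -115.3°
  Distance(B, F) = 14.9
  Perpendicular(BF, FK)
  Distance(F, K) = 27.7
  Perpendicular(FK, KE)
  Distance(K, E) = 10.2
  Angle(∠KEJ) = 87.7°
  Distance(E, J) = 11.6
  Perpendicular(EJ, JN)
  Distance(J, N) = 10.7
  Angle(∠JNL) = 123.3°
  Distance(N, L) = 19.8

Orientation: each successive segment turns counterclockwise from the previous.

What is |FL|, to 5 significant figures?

35.318

B is at the origin; BF runs at -115.3° with length 14.9, so F = (-6.3676, -13.471). BF is perpendicular to FK, so FK runs at -25.300°; with |FK| = 27.7, K = (18.675, -25.309). FK is perpendicular to KE, so KE runs at 64.700°; with |KE| = 10.2, E = (23.035, -16.087). ∠KEJ = 87.7° gives EJ at 157.00° from the x-axis; with |EJ| = 11.6, J = (12.357, -11.555). The perpendicularity gives JN at right angles to EJ, so JN runs at -113.00°; with |JN| = 10.7, N = (8.1758, -21.404). ∠JNL = 123.3° gives NL at -56.300° from the x-axis; with |NL| = 19.8, L = (19.162, -37.877). Then |FL| = |L − F| = 35.318.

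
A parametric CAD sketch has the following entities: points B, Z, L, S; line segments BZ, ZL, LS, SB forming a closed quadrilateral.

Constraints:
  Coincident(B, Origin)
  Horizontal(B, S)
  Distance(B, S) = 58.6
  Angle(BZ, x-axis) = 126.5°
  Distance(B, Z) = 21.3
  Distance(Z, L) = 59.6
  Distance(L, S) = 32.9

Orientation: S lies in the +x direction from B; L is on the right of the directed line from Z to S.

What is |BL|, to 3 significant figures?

39.2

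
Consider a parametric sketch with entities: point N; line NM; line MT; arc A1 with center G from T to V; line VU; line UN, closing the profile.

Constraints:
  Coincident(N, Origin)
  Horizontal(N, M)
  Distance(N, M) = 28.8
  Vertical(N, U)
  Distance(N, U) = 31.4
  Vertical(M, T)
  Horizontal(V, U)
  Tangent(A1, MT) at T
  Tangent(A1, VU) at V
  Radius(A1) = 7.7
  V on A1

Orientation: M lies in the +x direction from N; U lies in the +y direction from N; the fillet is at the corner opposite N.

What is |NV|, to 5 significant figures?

37.831

N is at the origin; N and M share the same y with |NM| = 28.8 and M on the +x side, so M = (28.800, 0.0000). N and U share the same x with |NU| = 31.4 and U on the +y side, so U = (0.0000, 31.400). The virtual corner opposite N is at (28.800, 31.400). Tangency of A1 to MT means the radius GT is perpendicular to MT and tangency of A1 to VU means the radius GV is perpendicular to VU, with radius 7.7, so the center G sits 7.7 in from both sides at G = (21.100, 23.700). That places the tangent points at T = (28.800, 23.700) on MT and V = (21.100, 31.400) on VU. Then |NV| = |V − N| = 37.831.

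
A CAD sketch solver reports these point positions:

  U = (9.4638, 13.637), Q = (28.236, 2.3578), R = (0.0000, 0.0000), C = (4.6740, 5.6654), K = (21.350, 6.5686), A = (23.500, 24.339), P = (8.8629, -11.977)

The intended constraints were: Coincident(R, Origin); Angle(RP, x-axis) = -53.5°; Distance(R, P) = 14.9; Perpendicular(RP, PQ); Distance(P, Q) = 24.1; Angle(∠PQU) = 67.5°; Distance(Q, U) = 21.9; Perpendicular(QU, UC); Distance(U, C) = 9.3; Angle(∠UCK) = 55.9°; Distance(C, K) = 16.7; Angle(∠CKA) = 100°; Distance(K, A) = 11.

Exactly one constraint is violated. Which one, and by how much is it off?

Distance(K, A) = 11 — off by 6.90.

R = (0.00, 0.00) ✓; RP at -53.50° ✓; |RP| = 14.90 ✓; ∠(RP, PQ) = 90.00° ✓; |PQ| = 24.10 ✓; ∠PQU = 67.50° ✓; |QU| = 21.90 ✓; ∠(QU, UC) = 90.00° ✓; |UC| = 9.300 ✓; ∠UCK = 55.90° ✓; |CK| = 16.70 ✓; ∠CKA = 100.0° ✓; |KA| = 17.90 ✗.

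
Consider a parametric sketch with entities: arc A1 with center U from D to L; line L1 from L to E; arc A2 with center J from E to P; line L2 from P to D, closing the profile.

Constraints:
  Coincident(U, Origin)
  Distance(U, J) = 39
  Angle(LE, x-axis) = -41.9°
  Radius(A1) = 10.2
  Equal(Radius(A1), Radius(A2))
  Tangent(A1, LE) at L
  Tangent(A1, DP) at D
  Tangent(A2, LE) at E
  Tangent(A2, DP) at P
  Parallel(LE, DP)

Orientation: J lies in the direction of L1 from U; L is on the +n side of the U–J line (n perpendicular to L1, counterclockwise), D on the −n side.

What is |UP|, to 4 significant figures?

40.31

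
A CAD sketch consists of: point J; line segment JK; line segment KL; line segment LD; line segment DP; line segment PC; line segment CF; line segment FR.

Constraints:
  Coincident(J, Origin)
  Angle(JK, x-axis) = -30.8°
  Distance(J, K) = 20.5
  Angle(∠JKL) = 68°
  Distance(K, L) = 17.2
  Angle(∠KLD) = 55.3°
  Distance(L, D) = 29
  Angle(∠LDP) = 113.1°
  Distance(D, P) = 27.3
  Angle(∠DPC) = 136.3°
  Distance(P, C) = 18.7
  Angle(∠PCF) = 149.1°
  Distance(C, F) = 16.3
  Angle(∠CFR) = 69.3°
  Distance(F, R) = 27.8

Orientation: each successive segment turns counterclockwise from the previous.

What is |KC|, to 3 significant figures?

36.8

J is at the origin; JK runs at -30.8° with length 20.5, so K = (17.6, -10.5). ∠JKL = 68.0° gives KL at 81.2° from the x-axis; with |KL| = 17.2, L = (20.2, 6.50). ∠KLD = 55.3° gives LD at -154° from the x-axis; with |LD| = 29.0, D = (-5.85, -6.17). ∠LDP = 113.1° gives DP at -87.2° from the x-axis; with |DP| = 27.3, P = (-4.51, -33.4). ∠DPC = 136.3° gives PC at -43.5° from the x-axis; with |PC| = 18.7, C = (9.05, -46.3). Then |KC| = |C − K| = 36.8.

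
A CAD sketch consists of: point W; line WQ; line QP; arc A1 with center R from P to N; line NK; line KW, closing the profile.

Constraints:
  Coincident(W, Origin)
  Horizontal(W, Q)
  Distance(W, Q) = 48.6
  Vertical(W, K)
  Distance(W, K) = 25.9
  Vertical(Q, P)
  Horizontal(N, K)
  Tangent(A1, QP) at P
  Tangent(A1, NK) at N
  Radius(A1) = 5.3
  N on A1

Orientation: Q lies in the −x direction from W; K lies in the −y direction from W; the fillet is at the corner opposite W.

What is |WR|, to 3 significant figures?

48.0

W is at the origin; WQ is horizontal with |WQ| = 48.6 and Q on the −x side, so Q = (-48.6, 0.00). WK is vertical with |WK| = 25.9 and K on the −y side, so K = (0.00, -25.9). The virtual corner opposite W is at (-48.6, -25.9). A1 meets QP tangentially, so RP is at right angles to QP and the tangent condition forces RN to be normal to NK, with radius 5.3, so the center R sits 5.3 in from both sides at R = (-43.3, -20.6). Then |WR| = |R − W| = 48.0.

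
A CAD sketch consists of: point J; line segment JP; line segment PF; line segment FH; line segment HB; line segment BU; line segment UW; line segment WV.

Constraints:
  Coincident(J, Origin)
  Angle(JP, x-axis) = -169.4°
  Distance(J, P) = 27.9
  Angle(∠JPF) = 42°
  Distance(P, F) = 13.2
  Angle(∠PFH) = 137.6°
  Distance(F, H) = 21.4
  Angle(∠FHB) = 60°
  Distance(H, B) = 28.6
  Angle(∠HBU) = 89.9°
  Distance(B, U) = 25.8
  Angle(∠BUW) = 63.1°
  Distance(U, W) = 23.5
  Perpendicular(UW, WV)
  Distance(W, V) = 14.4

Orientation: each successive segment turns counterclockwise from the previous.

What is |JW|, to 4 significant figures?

16.74

J is at the origin; JP runs at -169.4° with length 27.9, so P = (-27.42, -5.132). ∠JPF = 42.0° gives PF at -31.40° from the x-axis; with |PF| = 13.2, F = (-16.16, -12.01). ∠PFH = 137.6° gives FH at 11.00° from the x-axis; with |FH| = 21.4, H = (4.850, -7.926). ∠FHB = 60.0° gives HB at 131.0° from the x-axis; with |HB| = 28.6, B = (-13.91, 13.66). ∠HBU = 89.9° gives BU at -138.9° from the x-axis; with |BU| = 25.8, U = (-33.36, -3.302). ∠BUW = 63.1° gives UW at -22.00° from the x-axis; with |UW| = 23.5, W = (-11.57, -12.11). Then |JW| = |W − J| = 16.74.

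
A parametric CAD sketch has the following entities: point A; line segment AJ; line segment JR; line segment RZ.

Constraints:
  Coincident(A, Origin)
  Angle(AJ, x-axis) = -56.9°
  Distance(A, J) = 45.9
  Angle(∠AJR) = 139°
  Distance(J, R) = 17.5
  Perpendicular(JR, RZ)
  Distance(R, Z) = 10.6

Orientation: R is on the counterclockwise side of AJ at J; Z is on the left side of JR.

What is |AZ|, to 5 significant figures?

55.673

∠AJR = 139.0°, so JR runs at -56.9° + (180° − 139.0°) = -15.900° from the x-axis; with |JR| = 17.5, R = J + 17.5·(cos -15.900°, sin -15.900°) = (41.897, -43.246). JR is perpendicular to RZ; with |RZ| = 10.6 on the left of JR, Z = R + 10.6·(0.27396, 0.96174) = (44.801, -33.051). Then |AZ| = |Z − A| = 55.673.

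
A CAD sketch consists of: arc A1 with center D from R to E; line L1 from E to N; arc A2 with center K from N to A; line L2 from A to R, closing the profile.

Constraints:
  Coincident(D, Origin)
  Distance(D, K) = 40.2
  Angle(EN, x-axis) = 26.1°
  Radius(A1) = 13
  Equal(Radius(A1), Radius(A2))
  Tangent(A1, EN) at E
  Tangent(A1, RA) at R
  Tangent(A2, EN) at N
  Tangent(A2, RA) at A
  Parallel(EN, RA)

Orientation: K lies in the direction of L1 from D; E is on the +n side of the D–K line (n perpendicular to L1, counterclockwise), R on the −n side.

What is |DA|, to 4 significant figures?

42.25

The slot axis is L1's direction at 26.1°, so u = (cos 26.1°, sin 26.1°) = (0.8980, 0.4399) and n = (−sin 26.1°, cos 26.1°) = (-0.4399, 0.8980). D is at the origin and K lies 40.2 along u from D, so K = 40.2·u = (36.10, 17.69). Tangency of A1 to both parallel lines with radius 13.0 puts E and R at D ± 13.0·n: E = (-5.719, 11.67), R = (5.719, -11.67). Equal radii place N and A the same way about K: N = K + 13.0·n = (30.38, 29.36), A = K − 13.0·n = (41.82, 6.011). Then |DA| = |A − D| = 42.25.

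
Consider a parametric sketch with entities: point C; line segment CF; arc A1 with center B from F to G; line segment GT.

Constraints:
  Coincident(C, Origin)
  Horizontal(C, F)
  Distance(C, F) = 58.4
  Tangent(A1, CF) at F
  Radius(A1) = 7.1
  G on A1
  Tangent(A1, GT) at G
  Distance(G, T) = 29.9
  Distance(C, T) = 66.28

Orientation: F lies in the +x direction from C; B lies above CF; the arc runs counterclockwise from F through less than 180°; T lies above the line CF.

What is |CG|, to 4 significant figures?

65.75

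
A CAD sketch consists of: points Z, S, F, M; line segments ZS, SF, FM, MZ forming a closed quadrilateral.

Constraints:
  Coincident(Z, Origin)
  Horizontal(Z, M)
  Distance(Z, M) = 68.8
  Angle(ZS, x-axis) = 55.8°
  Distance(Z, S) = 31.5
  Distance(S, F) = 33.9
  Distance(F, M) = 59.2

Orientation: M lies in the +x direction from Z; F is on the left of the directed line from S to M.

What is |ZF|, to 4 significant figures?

65.29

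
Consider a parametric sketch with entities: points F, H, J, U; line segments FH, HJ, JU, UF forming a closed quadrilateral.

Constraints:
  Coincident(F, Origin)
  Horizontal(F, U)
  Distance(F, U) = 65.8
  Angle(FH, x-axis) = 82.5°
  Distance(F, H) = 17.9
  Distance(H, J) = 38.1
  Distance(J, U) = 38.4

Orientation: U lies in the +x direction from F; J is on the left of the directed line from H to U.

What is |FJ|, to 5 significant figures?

47.903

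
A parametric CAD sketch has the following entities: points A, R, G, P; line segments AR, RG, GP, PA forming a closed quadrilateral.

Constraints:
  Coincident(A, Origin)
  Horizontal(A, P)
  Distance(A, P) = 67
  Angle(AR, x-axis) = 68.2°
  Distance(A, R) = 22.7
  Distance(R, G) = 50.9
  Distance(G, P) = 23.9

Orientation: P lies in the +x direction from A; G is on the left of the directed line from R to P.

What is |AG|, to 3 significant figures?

63.5

A is at the origin; A and P share the same y with |AP| = 67.0 and P in +x, so P = (67.0, 0). AR runs at 68.2° with |AR| = 22.7, so R = (8.43, 21.1). G is determined by |RG| = 50.9 and |GP| = 23.9 together: it lies at the intersection of circle(R, 50.9) and circle(P, 23.9). With |RP| = 62.2, the foot of the radical line on RP is 47.3 from R and the perpendicular offset is √(50.9² − 47.3²) = 18.7. Taking the left-of-RP solution: G = (59.3, 22.6).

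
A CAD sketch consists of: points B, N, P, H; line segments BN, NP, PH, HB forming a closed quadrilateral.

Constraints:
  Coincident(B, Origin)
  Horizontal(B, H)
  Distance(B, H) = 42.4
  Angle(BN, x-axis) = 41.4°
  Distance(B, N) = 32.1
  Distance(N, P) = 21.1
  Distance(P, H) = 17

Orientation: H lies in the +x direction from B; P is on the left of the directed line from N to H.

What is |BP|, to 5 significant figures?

47.784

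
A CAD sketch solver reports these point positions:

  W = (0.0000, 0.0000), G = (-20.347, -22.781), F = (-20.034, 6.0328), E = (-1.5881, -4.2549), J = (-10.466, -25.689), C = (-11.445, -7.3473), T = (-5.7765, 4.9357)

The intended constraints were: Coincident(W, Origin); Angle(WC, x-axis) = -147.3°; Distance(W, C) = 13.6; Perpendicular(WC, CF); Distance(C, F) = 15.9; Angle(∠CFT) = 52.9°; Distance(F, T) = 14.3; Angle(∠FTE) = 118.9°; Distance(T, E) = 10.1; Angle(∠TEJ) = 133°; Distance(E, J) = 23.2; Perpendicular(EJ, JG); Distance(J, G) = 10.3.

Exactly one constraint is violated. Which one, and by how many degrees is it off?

Perpendicular(EJ, JG) — off by 6.10°.

W = (0.00, 0.00) ✓; WC at -147.3° ✓; |WC| = 13.60 ✓; ∠(WC, CF) = 90.00° ✓; |CF| = 15.90 ✓; ∠CFT = 52.90° ✓; |FT| = 14.30 ✓; ∠FTE = 118.9° ✓; |TE| = 10.10 ✓; ∠TEJ = 133.0° ✓; |EJ| = 23.20 ✓; ∠(EJ, JG) = 83.90° ✗; |JG| = 10.30 ✓.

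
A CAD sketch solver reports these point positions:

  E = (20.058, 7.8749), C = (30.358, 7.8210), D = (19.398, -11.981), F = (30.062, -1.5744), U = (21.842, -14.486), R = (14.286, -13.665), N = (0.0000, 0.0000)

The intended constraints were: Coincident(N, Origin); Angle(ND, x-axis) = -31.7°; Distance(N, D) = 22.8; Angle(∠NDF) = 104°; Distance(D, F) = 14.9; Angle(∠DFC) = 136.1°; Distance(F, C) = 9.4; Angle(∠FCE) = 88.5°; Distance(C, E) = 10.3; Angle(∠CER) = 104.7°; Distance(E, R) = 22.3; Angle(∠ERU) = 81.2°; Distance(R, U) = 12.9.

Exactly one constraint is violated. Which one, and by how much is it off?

Distance(R, U) = 12.9 — off by 5.30.

N = (0.00, 0.00) ✓; ND at -31.70° ✓; |ND| = 22.80 ✓; ∠NDF = 104.0° ✓; |DF| = 14.90 ✓; ∠DFC = 136.1° ✓; |FC| = 9.400 ✓; ∠FCE = 88.50° ✓; |CE| = 10.30 ✓; ∠CER = 104.7° ✓; |ER| = 22.30 ✓; ∠ERU = 81.20° ✓; |RU| = 7.600 ✗.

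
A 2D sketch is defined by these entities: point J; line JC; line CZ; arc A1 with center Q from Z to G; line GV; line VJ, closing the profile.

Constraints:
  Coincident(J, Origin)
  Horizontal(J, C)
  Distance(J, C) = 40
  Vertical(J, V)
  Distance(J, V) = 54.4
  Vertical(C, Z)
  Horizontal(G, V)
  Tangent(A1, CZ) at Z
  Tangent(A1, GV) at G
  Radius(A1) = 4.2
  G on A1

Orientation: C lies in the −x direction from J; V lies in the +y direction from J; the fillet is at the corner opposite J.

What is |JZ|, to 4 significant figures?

64.19

The virtual corner opposite J is at (-40.00, 54.40). Since A1 is tangent to CZ there, QZ ⟂ CZ and tangency of A1 to GV means the radius QG is perpendicular to GV, with radius 4.2, so the center Q sits 4.2 in from both sides at Q = (-35.80, 50.20). That places the tangent points at Z = (-40.00, 50.20) on CZ and G = (-35.80, 54.40) on GV. Then |JZ| = |Z − J| = 64.19.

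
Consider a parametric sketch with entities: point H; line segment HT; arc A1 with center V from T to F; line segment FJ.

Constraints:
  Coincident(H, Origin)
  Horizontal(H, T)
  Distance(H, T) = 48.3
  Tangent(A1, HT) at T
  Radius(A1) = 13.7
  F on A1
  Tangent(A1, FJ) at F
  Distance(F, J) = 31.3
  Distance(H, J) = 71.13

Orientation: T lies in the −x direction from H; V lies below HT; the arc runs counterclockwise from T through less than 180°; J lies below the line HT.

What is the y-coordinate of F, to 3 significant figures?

-17.5

Checks: |VF| = 13.70 ✓; ∠(VF, FJ) = 90.00° ✓; |FJ| = 31.30 ✓; |HJ| = 71.13 ✓.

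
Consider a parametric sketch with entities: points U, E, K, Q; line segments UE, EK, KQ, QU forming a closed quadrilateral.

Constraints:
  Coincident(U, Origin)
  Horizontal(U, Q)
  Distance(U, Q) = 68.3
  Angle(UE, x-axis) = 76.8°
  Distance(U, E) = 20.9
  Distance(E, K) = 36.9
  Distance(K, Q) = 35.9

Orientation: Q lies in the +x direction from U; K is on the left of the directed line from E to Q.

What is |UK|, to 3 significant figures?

47.9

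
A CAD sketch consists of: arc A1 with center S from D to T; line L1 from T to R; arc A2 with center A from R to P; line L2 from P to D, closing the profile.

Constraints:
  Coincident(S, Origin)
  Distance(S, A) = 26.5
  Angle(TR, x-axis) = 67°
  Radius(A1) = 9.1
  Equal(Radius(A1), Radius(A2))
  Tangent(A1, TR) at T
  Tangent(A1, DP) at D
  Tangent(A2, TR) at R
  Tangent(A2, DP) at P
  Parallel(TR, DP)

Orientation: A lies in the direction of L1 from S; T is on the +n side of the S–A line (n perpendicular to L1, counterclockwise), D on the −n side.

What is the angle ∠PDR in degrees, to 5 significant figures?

34.481°

Tangency of A1 to both parallel lines with radius 9.1 puts T and D at S ± 9.1·n: T = (-8.3766, 3.5557), D = (8.3766, -3.5557). Equal radii place R and P the same way about A: R = A + 9.1·n = (1.9778, 27.949), P = A − 9.1·n = (18.731, 20.838). Then cos ∠PDR = DP·DR / (|DP||DR|), giving 34.481°.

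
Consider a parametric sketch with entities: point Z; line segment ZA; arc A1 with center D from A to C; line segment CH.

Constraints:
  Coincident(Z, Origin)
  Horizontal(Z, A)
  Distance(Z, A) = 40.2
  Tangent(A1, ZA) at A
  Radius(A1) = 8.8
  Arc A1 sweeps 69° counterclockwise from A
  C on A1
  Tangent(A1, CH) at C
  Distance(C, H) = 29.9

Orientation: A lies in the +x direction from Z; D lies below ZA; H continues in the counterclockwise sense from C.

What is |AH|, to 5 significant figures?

38.531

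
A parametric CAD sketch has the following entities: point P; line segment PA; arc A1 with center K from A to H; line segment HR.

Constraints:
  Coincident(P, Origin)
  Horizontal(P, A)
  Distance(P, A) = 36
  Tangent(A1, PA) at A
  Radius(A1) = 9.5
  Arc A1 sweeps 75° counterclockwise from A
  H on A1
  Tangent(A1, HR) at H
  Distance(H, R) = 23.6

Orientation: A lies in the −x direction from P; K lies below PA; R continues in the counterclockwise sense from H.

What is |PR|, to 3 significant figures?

59.3

P is at the origin; PA is horizontal with |PA| = 36.0 and A on the −x side, so A = (-36.0, 0.00). Tangency of A1 to PA means the radius KA is perpendicular to PA, so K = A + (0, -9.5) = (-36.0, -9.50). On A1, A sits at bearing 90° from K; a 75° counterclockwise sweep puts H at bearing 165°, so H = K + 9.5·(cos 165°, sin 165°) = (-45.2, -7.04). Tangency of A1 to HR means the radius KH is perpendicular to HR, so HR runs along (−sin 165°, cos 165°); with |HR| = 23.6, R = (-51.3, -29.8). Then |PR| = |R − P| = 59.3.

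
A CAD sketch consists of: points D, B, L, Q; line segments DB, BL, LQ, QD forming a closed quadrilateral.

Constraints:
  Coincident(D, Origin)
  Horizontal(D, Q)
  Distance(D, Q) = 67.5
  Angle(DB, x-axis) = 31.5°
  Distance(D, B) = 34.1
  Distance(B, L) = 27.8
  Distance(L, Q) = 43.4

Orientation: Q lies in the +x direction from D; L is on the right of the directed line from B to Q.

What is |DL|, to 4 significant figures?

27.01

Checks: |BL| = 27.80 ✓; |LQ| = 43.40 ✓.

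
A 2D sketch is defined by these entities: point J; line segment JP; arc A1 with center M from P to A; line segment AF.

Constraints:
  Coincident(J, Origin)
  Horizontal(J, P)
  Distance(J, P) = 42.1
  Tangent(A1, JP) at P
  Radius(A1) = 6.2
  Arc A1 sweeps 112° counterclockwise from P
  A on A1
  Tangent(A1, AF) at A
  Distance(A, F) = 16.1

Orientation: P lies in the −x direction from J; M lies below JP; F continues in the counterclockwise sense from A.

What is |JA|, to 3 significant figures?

48.6

J is at the origin; JP is horizontal with |JP| = 42.1 and P on the −x side, so P = (-42.1, 0.00). Since A1 is tangent to JP there, MP ⟂ JP, so M = P + (0, -6.2) = (-42.1, -6.20). On A1, P sits at bearing 90° from M; a 112° counterclockwise sweep puts A at bearing 202°, so A = M + 6.2·(cos 202°, sin 202°) = (-47.8, -8.52). Then |JA| = |A − J| = 48.6.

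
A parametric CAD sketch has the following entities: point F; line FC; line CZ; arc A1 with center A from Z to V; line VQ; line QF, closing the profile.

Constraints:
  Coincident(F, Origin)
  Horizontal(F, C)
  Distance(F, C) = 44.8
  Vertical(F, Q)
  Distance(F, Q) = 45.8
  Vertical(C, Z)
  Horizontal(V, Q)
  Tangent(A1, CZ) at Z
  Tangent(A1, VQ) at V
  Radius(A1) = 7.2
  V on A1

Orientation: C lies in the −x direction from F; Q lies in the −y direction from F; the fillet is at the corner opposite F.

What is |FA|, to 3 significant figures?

53.9

F is at the origin; F and C share the same y with |FC| = 44.8 and C on the −x side, so C = (-44.8, 0.00). F and Q share the same x with |FQ| = 45.8 and Q on the −y side, so Q = (0.00, -45.8). The virtual corner opposite F is at (-44.8, -45.8). A1 meets CZ tangentially, so AZ is at right angles to CZ and since A1 is tangent to VQ there, AV ⟂ VQ, with radius 7.2, so the center A sits 7.2 in from both sides at A = (-37.6, -38.6). Then |FA| = |A − F| = 53.9.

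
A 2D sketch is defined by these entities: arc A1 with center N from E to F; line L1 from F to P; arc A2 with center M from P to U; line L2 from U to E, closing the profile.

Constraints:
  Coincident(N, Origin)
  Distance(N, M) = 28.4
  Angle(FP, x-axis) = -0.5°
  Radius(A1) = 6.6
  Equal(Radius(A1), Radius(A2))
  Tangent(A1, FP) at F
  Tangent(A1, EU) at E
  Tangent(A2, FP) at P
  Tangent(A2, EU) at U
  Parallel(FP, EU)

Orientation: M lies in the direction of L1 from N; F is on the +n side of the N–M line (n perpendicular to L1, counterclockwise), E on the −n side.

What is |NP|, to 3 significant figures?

29.2

Tangency of A1 to both parallel lines with radius 6.6 puts F and E at N ± 6.6·n: F = (0.0576, 6.60), E = (-0.0576, -6.60). Equal radii place P and U the same way about M: P = M + 6.6·n = (28.5, 6.35), U = M − 6.6·n = (28.3, -6.85). Then |NP| = |P − N| = 29.2.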